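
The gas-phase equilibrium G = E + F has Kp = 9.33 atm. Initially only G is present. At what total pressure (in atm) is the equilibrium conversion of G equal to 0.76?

Basis: 1 mol G initially; let X = conversion of G. Extent ξ = X.
Moles: n_G = 1 − X; n_E = X; n_F = X.
n_T = Σnᵢ = 1 + X.
Kp = p_E p_F / (p_G) with p_i = (n_i/n_T)·P.
At X = 0.76: the mole-fraction product g(X) = Π y_i^ν_i = 1.367. Since Kp = g(X)·P^{1}, P = (Kp/g)^(1/1) = (9.33/1.367)^(1/1) = 6.82 atm.

P = 6.82 atm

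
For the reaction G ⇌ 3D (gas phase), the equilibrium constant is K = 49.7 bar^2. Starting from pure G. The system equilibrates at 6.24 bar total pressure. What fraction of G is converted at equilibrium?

X = 0.455

Let X = conversion of G (basis 1 mol G); extent of reaction ξ = X.
Species balance: n_G = 1 − X; n_D = 3X.
Summing: n_T = 1 + 2X.
With p_i = (n_i/n_T)P, K = p_D^3 / (p_G).
Substituting and setting equal to 49.7 bar^2 gives a polynomial in X; the root in (0,1) is X = 0.455.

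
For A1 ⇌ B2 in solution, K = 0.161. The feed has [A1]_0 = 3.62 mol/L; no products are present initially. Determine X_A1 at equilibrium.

X = 0.139

Let X = conversion of A1; extent ξ = 3.62·X mol/L.
Concentrations: [A1] = 3.62 − 3.62X; [B2] = 3.62X.
K = [B2] / ([A1]).
Setting equal to 0.161 and solving for X on (0,1) gives X = 0.139.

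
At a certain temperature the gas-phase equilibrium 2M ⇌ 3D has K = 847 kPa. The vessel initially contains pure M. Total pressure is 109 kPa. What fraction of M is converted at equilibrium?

Let X = conversion of M (basis 1 mol M); extent of reaction ξ = 0.5X.
Mole table: n_M = 1 − X; n_D = 1.5X.
Summing: n_T = 1 + 0.5X.
y_i = n_i/n_T, p_i = y_i·P. K = p_D^3 / (p_M^2).
Substituting and setting equal to 847 kPa gives a polynomial in X; the root in (0,1) is X = 0.680.

X = 0.680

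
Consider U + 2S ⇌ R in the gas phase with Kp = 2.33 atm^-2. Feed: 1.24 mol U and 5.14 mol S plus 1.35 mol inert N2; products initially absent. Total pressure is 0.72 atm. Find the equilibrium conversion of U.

Let X = conversion of U (basis 1.24 mol U); extent of reaction ξ = 1.24X.
Mole table: n_U = 1.24 − 1.24X; n_S = 5.14 − 2.48X; n_R = 1.24X; n_I = 1.35 (inert).
Total moles n_T = 7.73 − 2.48X.
With p_i = (n_i/n_T)P, Kp = p_R / (p_U p_S^2).
Equating to 2.33 atm^-2 and solving on 0 < X < 1: X = 0.322.

X = 0.322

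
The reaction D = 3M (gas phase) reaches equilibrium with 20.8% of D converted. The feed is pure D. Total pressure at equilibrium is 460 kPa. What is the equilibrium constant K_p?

Take 1 mol D as basis and let X be its fractional conversion, so ξ = X.
At extent ξ: n_D = 1 − X; n_M = 3X.
Total moles n_T = 1 + 2X.
At X = 0.208: n_D = 0.792, n_M = 0.624, n_T = 1.42.
p_i = (n_i/n_T)·P. K_p = p_M^3 / (p_D) = 3.24e+04 kPa^2.

K_p = 3.24e+04 kPa^2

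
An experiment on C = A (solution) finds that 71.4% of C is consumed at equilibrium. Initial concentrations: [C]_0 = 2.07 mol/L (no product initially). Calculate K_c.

Let X = conversion of C.
Concentrations: [C] = 2.07 − 2.07X; [A] = 2.07X.
At X = 0.714: [C] = 0.592, [A] = 1.48.
K_c = [A] / ([C]) = 2.5.

K_c = 2.5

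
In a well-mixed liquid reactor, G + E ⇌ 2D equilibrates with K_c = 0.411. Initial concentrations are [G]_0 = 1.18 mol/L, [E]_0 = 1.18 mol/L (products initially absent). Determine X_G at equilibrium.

Let X = conversion of G; extent ξ = 1.18·X mol/L.
Concentrations: [G] = 1.18 − 1.18X; [E] = 1.18 − 1.18X; [D] = 2.36X.
K_c = [D]^2 / ([G] [E]).
Equating to 0.411: the physical root is X = 0.243.

X = 0.243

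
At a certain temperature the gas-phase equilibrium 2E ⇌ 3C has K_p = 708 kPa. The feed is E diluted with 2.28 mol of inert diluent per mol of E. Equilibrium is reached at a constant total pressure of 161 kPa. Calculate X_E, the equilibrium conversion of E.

Basis: 1 mol E initially; let X = conversion of E. Extent ξ = 0.5X.
Species balance: n_E = 1 − X; n_C = 1.5X; n_I = 2.28 (inert).
Summing: n_T = 3.28 + 0.5X.
With p_i = (n_i/n_T)P, K_p = p_C^3 / (p_E^2).
Setting this equal to 708 kPa and taking the physical root (0 < X < 1) gives X = 0.720.

X = 0.720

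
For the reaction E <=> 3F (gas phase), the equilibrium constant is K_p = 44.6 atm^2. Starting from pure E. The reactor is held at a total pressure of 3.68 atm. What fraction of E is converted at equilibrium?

X = 0.616

Basis: 1 mol E initially; let X = conversion of E. Extent ξ = X.
Mole table: n_E = 1 − X; n_F = 3X.
n_T = Σnᵢ = 1 + 2X.
With p_i = (n_i/n_T)P, K_p = p_F^3 / (p_E).
This yields a degree-3 equation in X; solving on (0,1), X = 0.616.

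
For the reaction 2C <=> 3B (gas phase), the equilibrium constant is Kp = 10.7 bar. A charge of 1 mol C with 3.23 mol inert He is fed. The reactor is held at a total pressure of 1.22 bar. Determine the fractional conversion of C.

X = 0.795

Let X = conversion of C (basis 1 mol C); extent of reaction ξ = 0.5X.
Mole table: n_C = 1 − X; n_B = 1.5X; n_I = 3.23 (inert).
Summing: n_T = 4.23 + 0.5X.
Mole fractions y_i = n_i/n_T; Kp = p_B^3 / (p_C^2) with p_i = y_i·P.
Substituting and setting equal to 10.7 bar gives a polynomial in X; the root in (0,1) is X = 0.795.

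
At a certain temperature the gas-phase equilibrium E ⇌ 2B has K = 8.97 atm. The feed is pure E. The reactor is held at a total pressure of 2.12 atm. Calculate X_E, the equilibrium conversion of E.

X = 0.717

Take 1 mol E as basis and let X be its fractional conversion, so ξ = X.
Mole table: n_E = 1 − X; n_B = 2X.
Total moles n_T = 1 + X.
y_i = n_i/n_T, p_i = y_i·P. K = p_B^2 / (p_E).
Setting this equal to 8.97 atm and taking the physical root (0 < X < 1) gives X = 0.717.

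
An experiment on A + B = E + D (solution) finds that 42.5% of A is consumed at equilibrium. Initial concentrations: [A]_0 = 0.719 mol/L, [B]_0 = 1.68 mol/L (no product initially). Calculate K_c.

K_c = 0.164

Let X = conversion of A.
Concentrations: [A] = 0.719 − 0.719X; [B] = 1.68 − 0.719X; [E] = 0.719X; [D] = 0.719X.
At X = 0.425: [A] = 0.413, [B] = 1.37, [E] = 0.306, [D] = 0.306.
K_c = [E] [D] / ([A] [B]) = 0.164.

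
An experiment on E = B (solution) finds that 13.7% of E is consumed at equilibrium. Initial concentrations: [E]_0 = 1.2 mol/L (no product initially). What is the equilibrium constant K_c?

Let X = conversion of E.
Concentrations: [E] = 1.2 − 1.2X; [B] = 1.2X.
At X = 0.137: [E] = 1.04, [B] = 0.164.
K_c = [B] / ([E]) = 0.159.

K_c = 0.159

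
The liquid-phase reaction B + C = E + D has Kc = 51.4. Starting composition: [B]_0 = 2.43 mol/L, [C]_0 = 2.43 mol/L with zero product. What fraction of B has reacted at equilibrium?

X = 0.878

Let X = conversion of B; extent ξ = 2.43·X mol/L.
Concentrations: [B] = 2.43 − 2.43X; [C] = 2.43 − 2.43X; [E] = 2.43X; [D] = 2.43X.
Kc = [E] [D] / ([B] [C]).
Solving Kc = 51.4 for X ∈ (0,1): X = 0.878.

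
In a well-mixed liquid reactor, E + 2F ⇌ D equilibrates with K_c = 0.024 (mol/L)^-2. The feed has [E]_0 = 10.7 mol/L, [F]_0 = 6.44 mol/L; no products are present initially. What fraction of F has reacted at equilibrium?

Let X = conversion of F; extent ξ = 6.44X/2 mol/L.
Concentrations: [E] = 10.7 − 3.22X; [F] = 6.44 − 6.44X; [D] = 3.22X.
K_c = [D] / ([E] [F]^2).
Equating to 0.024 (mol/L)^-2: the physical root is X = 0.552.

X = 0.552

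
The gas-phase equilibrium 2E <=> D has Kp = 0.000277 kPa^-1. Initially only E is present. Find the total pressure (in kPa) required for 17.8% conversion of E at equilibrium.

Basis: 1 mol E initially; let X = conversion of E. Extent ξ = 0.5X.
Mole table: n_E = 1 − X; n_D = 0.5X.
Summing: n_T = 1 − 0.5X.
Kp = p_D / (p_E^2) with p_i = (n_i/n_T)·P.
At X = 0.178: the mole-fraction product g(X) = Π y_i^ν_i = 0.12. Since Kp = g(X)·P^{-1}, P = (g/Kp)^(1/1) = (0.12/0.000277)^(1/1) = 433 kPa.

P = 433 kPa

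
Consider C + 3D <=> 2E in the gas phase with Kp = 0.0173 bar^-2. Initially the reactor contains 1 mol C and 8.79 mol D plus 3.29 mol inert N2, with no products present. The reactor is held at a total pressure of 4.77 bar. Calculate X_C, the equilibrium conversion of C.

X = 0.409

Basis: 1 mol C initially; let X = conversion of C. Extent ξ = X.
Species balance: n_C = 1 − X; n_D = 8.79 − 3X; n_E = 2X; n_I = 3.29 (inert).
n_T = Σnᵢ = 13.1 − 2X.
Mole fractions y_i = n_i/n_T; Kp = p_E^2 / (p_C p_D^3) with p_i = y_i·P.
Equating to 0.0173 bar^-2 and solving on 0 < X < 1: X = 0.409.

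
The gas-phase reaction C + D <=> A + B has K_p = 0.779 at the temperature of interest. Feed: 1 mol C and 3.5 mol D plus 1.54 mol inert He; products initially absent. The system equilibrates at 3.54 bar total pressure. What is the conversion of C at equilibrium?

X = 0.743

Take 1 mol C as basis and let X be its fractional conversion, so ξ = X.
At extent ξ: n_C = 1 − X; n_D = 3.5 − X; n_A = X; n_B = X; n_I = 1.54 (inert).
Total moles n_T = 6.04 (Δν = 0, constant).
y_i = n_i/n_T, p_i = y_i·P. K_p = p_A p_B / (p_C p_D).
Equating to 0.779 and solving on 0 < X < 1: X = 0.743.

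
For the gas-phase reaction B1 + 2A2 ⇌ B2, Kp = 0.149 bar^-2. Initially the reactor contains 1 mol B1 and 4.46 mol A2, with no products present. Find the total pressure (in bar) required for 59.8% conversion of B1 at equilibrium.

Let X = conversion of B1 (basis 1 mol B1); extent of reaction ξ = X.
Species balance: n_B1 = 1 − X; n_A2 = 4.46 − 2X; n_B2 = X.
Summing: n_T = 5.46 − 2X.
Kp = p_B2 / (p_B1 p_A2^2) with p_i = (n_i/n_T)·P.
At X = 0.598: the mole-fraction product g(X) = Π y_i^ν_i = 2.539. Since Kp = g(X)·P^{-2}, P = (g/Kp)^(1/2) = (2.539/0.149)^(1/2) = 4.13 bar.

P = 4.13 bar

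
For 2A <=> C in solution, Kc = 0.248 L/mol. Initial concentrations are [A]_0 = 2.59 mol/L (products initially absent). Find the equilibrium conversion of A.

X = 0.425

Let X = conversion of A; extent ξ = 2.59X/2 mol/L.
Concentrations: [A] = 2.59 − 2.59X; [C] = 1.29X.
Kc = [C] / ([A]^2).
Equating to 0.248 L/mol: the physical root is X = 0.425.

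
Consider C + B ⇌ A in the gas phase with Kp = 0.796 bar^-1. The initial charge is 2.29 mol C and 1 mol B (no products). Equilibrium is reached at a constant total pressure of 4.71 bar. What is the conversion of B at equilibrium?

Take 1 mol B as basis and let X be its fractional conversion, so ξ = X.
Species balance: n_C = 2.29 − X; n_B = 1 − X; n_A = X.
Summing: n_T = 3.29 − X.
Mole fractions y_i = n_i/n_T; Kp = p_A / (p_C p_B) with p_i = y_i·P.
Equating to 0.796 bar^-1 and solving on 0 < X < 1: X = 0.697.

X = 0.697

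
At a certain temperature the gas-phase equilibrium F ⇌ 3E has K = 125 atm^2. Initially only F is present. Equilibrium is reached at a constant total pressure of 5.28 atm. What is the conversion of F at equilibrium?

Take 1 mol F as basis and let X be its fractional conversion, so ξ = X.
Moles: n_F = 1 − X; n_E = 3X.
Total moles n_T = 1 + 2X.
y_i = n_i/n_T, p_i = y_i·P. K = p_E^3 / (p_F).
Equating to 125 atm^2 and solving on 0 < X < 1: X = 0.670.

X = 0.670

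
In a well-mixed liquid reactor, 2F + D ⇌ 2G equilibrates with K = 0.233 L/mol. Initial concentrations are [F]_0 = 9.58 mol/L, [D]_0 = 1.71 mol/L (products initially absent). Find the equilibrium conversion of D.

X = 0.710

Let X = conversion of D; extent ξ = 1.71·X mol/L.
Concentrations: [F] = 9.58 − 3.42X; [D] = 1.71 − 1.71X; [G] = 3.42X.
K = [G]^2 / ([F]^2 [D]).
Solving K = 0.233 for X ∈ (0,1): X = 0.710.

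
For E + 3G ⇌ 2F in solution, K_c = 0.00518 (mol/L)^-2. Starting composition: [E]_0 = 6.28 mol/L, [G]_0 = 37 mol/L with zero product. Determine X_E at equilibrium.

X = 0.760

Let X = conversion of E; extent ξ = 6.28·X mol/L.
Concentrations: [E] = 6.28 − 6.28X; [G] = 37 − 18.8X; [F] = 12.6X.
K_c = [F]^2 / ([E] [G]^3).
Setting equal to 0.00518 and solving for X on (0,1) gives X = 0.760.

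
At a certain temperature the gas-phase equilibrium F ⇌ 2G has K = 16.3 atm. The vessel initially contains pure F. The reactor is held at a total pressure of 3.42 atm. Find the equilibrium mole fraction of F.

y_F = 0.151

Take 1 mol F as basis and let X be its fractional conversion, so ξ = X.
Mole table: n_F = 1 − X; n_G = 2X.
Summing: n_T = 1 + X.
Mole fractions y_i = n_i/n_T; K = p_G^2 / (p_F) with p_i = y_i·P.
Substituting and setting equal to 16.3 atm gives a polynomial in X; the root in (0,1) is X = 0.737.
Then n_F = 0.263, n_T = 1.74, so y_F = 0.151.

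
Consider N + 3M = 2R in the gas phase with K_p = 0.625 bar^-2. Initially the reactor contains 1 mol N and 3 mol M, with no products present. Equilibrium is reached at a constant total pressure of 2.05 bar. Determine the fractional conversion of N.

X = 0.433

Take 1 mol N as basis and let X be its fractional conversion, so ξ = X.
At extent ξ: n_N = 1 − X; n_M = 3 − 3X; n_R = 2X.
n_T = Σnᵢ = 4 − 2X.
With p_i = (n_i/n_T)P, K_p = p_R^2 / (p_N p_M^3).
Setting this equal to 0.625 bar^-2 and taking the physical root (0 < X < 1) gives X = 0.433.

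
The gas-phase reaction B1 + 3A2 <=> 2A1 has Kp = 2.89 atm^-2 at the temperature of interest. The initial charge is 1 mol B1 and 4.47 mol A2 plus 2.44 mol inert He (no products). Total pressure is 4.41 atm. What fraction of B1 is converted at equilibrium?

X = 0.798

Basis: 1 mol B1 initially; let X = conversion of B1. Extent ξ = X.
At extent ξ: n_B1 = 1 − X; n_A2 = 4.47 − 3X; n_A1 = 2X; n_I = 2.44 (inert).
n_T = Σnᵢ = 7.91 − 2X.
With p_i = (n_i/n_T)P, Kp = p_A1^2 / (p_B1 p_A2^3).
This yields a degree-4 equation in X; solving on (0,1), X = 0.798.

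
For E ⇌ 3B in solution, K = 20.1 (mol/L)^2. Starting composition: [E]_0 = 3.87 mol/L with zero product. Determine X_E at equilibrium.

X = 0.323

Let X = conversion of E; extent ξ = 3.87·X mol/L.
Concentrations: [E] = 3.87 − 3.87X; [B] = 11.6X.
K = [B]^3 / ([E]).
Setting equal to 20.1 and solving for X on (0,1) gives X = 0.323.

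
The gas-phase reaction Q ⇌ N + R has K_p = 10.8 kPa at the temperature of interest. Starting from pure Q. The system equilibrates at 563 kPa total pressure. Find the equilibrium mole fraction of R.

y_R = 0.121

Basis: 1 mol Q initially; let X = conversion of Q. Extent ξ = X.
Moles: n_Q = 1 − X; n_N = X; n_R = X.
n_T = Σnᵢ = 1 + X.
Mole fractions y_i = n_i/n_T; K_p = p_N p_R / (p_Q) with p_i = y_i·P.
Setting this equal to 10.8 kPa and taking the physical root (0 < X < 1) gives X = 0.137.
Then n_R = 0.137, n_T = 1.14, so y_R = 0.121.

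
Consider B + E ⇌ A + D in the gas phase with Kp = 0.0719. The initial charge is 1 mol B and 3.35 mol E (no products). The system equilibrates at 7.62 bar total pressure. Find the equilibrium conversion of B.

X = 0.368

Let X = conversion of B (basis 1 mol B); extent of reaction ξ = X.
At extent ξ: n_B = 1 − X; n_E = 3.35 − X; n_A = X; n_D = X.
Since Δν = 0, n_T = 4.35 throughout.
y_i = n_i/n_T, p_i = y_i·P. Kp = p_A p_D / (p_B p_E).
Equating to 0.0719 and solving on 0 < X < 1: X = 0.368.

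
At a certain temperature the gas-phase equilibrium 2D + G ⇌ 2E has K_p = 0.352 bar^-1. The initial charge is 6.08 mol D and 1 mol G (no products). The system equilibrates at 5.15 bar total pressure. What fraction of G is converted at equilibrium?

X = 0.693

Let X = conversion of G (basis 1 mol G); extent of reaction ξ = X.
Species balance: n_D = 6.08 − 2X; n_G = 1 − X; n_E = 2X.
Total moles n_T = 7.08 − X.
y_i = n_i/n_T, p_i = y_i·P. K_p = p_E^2 / (p_D^2 p_G).
Setting this equal to 0.352 bar^-1 and taking the physical root (0 < X < 1) gives X = 0.693.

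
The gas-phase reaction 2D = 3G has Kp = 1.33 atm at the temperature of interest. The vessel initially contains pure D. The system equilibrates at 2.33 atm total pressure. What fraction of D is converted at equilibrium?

Basis: 1 mol D initially; let X = conversion of D. Extent ξ = 0.5X.
Mole table: n_D = 1 − X; n_G = 1.5X.
n_T = Σnᵢ = 1 + 0.5X.
Mole fractions y_i = n_i/n_T; Kp = p_G^3 / (p_D^2) with p_i = y_i·P.
Substituting and setting equal to 1.33 atm gives a polynomial in X; the root in (0,1) is X = 0.413.

X = 0.413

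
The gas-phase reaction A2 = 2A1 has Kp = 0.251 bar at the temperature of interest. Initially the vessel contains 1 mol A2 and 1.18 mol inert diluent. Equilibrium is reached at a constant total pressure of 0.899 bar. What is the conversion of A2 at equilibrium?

Let X = conversion of A2 (basis 1 mol A2); extent of reaction ξ = X.
Species balance: n_A2 = 1 − X; n_A1 = 2X; n_I = 1.18 (inert).
n_T = Σnᵢ = 2.18 + X.
y_i = n_i/n_T, p_i = y_i·P. Kp = p_A1^2 / (p_A2).
Setting this equal to 0.251 bar and taking the physical root (0 < X < 1) gives X = 0.341.

X = 0.341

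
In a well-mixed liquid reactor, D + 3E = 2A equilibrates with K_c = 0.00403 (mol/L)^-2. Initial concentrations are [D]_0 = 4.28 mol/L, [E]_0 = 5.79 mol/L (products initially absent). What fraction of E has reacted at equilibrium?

X = 0.274

Let X = conversion of E; extent ξ = 5.79X/3 mol/L.
Concentrations: [D] = 4.28 − 1.93X; [E] = 5.79 − 5.79X; [A] = 3.86X.
K_c = [A]^2 / ([D] [E]^3).
Setting equal to 0.00403 and solving for X on (0,1) gives X = 0.274.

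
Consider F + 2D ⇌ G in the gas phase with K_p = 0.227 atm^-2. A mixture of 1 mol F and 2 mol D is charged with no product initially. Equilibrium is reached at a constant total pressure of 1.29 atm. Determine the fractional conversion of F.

X = 0.132

Basis: 1 mol F initially; let X = conversion of F. Extent ξ = X.
Species balance: n_F = 1 − X; n_D = 2 − 2X; n_G = X.
n_T = Σnᵢ = 3 − 2X.
y_i = n_i/n_T, p_i = y_i·P. K_p = p_G / (p_F p_D^2).
Setting this equal to 0.227 atm^-2 and taking the physical root (0 < X < 1) gives X = 0.132.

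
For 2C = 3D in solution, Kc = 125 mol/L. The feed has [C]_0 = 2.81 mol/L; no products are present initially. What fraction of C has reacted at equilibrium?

Let X = conversion of C; extent ξ = 2.81X/2 mol/L.
Concentrations: [C] = 2.81 − 2.81X; [D] = 4.21X.
Kc = [D]^3 / ([C]^2).
This equals 125 at X = 0.802 (the root in 0 < X < 1).

X = 0.802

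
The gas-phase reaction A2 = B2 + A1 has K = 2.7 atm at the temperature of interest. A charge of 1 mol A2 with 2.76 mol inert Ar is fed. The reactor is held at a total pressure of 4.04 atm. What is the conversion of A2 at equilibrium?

X = 0.793

Let X = conversion of A2 (basis 1 mol A2); extent of reaction ξ = X.
Mole table: n_A2 = 1 − X; n_B2 = X; n_A1 = X; n_I = 2.76 (inert).
Total moles n_T = 3.76 + X.
With p_i = (n_i/n_T)P, K = p_B2 p_A1 / (p_A2).
Substituting and setting equal to 2.7 atm gives a polynomial in X; the root in (0,1) is X = 0.793.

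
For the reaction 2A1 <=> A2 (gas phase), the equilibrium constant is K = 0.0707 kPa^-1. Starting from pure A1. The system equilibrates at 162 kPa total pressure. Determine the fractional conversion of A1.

Take 1 mol A1 as basis and let X be its fractional conversion, so ξ = 0.5X.
Mole table: n_A1 = 1 − X; n_A2 = 0.5X.
Total moles n_T = 1 − 0.5X.
y_i = n_i/n_T, p_i = y_i·P. K = p_A2 / (p_A1^2).
This yields a degree-2 equation in X; solving on (0,1), X = 0.854.

X = 0.854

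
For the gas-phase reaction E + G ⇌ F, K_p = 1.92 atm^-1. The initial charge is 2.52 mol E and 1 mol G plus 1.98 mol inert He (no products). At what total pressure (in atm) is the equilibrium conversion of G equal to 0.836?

P = 7.35 atm

Take 1 mol G as basis and let X be its fractional conversion, so ξ = X.
At extent ξ: n_E = 2.52 − X; n_G = 1 − X; n_F = X; n_I = 1.98 (inert).
Total moles n_T = 5.5 − X.
K_p = p_F / (p_E p_G) with p_i = (n_i/n_T)·P.
At X = 0.836: the mole-fraction product g(X) = Π y_i^ν_i = 14.12. Since K_p = g(X)·P^{-1}, P = (g/K_p)^(1/1) = (14.12/1.92)^(1/1) = 7.35 atm.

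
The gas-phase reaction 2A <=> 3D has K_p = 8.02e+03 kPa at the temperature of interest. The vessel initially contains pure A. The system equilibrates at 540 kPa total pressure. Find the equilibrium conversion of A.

X = 0.741

Let X = conversion of A (basis 1 mol A); extent of reaction ξ = 0.5X.
Species balance: n_A = 1 − X; n_D = 1.5X.
n_T = Σnᵢ = 1 + 0.5X.
y_i = n_i/n_T, p_i = y_i·P. K_p = p_D^3 / (p_A^2).
Substituting and setting equal to 8.02e+03 kPa gives a polynomial in X; the root in (0,1) is X = 0.741.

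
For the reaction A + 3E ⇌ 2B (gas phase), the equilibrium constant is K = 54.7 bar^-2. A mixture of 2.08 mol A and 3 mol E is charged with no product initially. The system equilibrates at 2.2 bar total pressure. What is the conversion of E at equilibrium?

X = 0.845

Basis: 3 mol E initially; let X = conversion of E. Extent ξ = X.
At extent ξ: n_A = 2.08 − X; n_E = 3 − 3X; n_B = 2X.
Summing: n_T = 5.08 − 2X.
y_i = n_i/n_T, p_i = y_i·P. K = p_B^2 / (p_A p_E^3).
Substituting and setting equal to 54.7 bar^-2 gives a polynomial in X; the root in (0,1) is X = 0.845.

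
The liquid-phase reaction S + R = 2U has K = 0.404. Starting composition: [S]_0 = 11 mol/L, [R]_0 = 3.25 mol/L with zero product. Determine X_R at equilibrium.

X = 0.418

Let X = conversion of R; extent ξ = 3.25·X mol/L.
Concentrations: [S] = 11 − 3.25X; [R] = 3.25 − 3.25X; [U] = 6.5X.
K = [U]^2 / ([S] [R]).
Solving K = 0.404 for X ∈ (0,1): X = 0.418.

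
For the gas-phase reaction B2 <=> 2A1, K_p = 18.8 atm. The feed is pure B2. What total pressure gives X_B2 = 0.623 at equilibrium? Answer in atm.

Take 1 mol B2 as basis and let X be its fractional conversion, so ξ = X.
Mole table: n_B2 = 1 − X; n_A1 = 2X.
Summing: n_T = 1 + X.
K_p = p_A1^2 / (p_B2) with p_i = (n_i/n_T)·P.
At X = 0.623: the mole-fraction product g(X) = Π y_i^ν_i = 2.537. Since K_p = g(X)·P^{1}, P = (K_p/g)^(1/1) = (18.8/2.537)^(1/1) = 7.41 atm.

P = 7.41 atm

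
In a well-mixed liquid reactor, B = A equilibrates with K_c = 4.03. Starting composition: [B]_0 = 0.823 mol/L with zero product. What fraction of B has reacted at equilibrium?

Let X = conversion of B; extent ξ = 0.823·X mol/L.
Concentrations: [B] = 0.823 − 0.823X; [A] = 0.823X.
K_c = [A] / ([B]).
This equals 4.03 at X = 0.801 (the root in 0 < X < 1).

X = 0.801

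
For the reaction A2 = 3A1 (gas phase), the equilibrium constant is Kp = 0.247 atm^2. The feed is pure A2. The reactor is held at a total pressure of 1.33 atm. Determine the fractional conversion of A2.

Take 1 mol A2 as basis and let X be its fractional conversion, so ξ = X.
Moles: n_A2 = 1 − X; n_A1 = 3X.
Total moles n_T = 1 + 2X.
Mole fractions y_i = n_i/n_T; Kp = p_A1^3 / (p_A2) with p_i = y_i·P.
Equating to 0.247 atm^2 and solving on 0 < X < 1: X = 0.201.

X = 0.201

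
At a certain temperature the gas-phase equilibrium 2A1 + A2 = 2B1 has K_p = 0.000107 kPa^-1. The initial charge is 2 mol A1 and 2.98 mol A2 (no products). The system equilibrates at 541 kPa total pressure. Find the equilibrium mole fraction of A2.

y_A2 = 0.585

Let X = conversion of A1 (basis 2 mol A1); extent of reaction ξ = X.
Moles: n_A1 = 2 − 2X; n_A2 = 2.98 − X; n_B1 = 2X.
Total moles n_T = 4.98 − X.
With p_i = (n_i/n_T)P, K_p = p_B1^2 / (p_A1^2 p_A2).
Equating to 0.000107 kPa^-1 and solving on 0 < X < 1: X = 0.155.
Then n_A2 = 2.82, n_T = 4.82, so y_A2 = 0.585.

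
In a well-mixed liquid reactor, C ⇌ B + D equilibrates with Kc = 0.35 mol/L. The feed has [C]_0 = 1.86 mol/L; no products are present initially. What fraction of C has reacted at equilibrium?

X = 0.350

Let X = conversion of C; extent ξ = 1.86·X mol/L.
Concentrations: [C] = 1.86 − 1.86X; [B] = 1.86X; [D] = 1.86X.
Kc = [B] [D] / ([C]).
Setting equal to 0.35 and solving for X on (0,1) gives X = 0.350.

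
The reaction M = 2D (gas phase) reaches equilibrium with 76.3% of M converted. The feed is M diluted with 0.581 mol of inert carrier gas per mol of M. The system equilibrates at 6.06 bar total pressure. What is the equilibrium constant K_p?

Take 1 mol M as basis and let X be its fractional conversion, so ξ = X.
At extent ξ: n_M = 1 − X; n_D = 2X; n_I = 0.581 (inert).
Summing: n_T = 1.58 + X.
At X = 0.763: n_M = 0.237, n_D = 1.53, n_T = 2.34.
p_i = (n_i/n_T)·P. K_p = p_D^2 / (p_M) = 25.4 bar.

K_p = 25.4 bar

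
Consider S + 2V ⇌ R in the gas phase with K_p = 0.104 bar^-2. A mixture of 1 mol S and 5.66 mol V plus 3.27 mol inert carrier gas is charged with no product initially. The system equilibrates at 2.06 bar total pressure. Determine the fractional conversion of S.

Take 1 mol S as basis and let X be its fractional conversion, so ξ = X.
Mole table: n_S = 1 − X; n_V = 5.66 − 2X; n_R = X; n_I = 3.27 (inert).
Total moles n_T = 9.93 − 2X.
With p_i = (n_i/n_T)P, K_p = p_R / (p_S p_V^2).
Substituting and setting equal to 0.104 bar^-2 gives a polynomial in X; the root in (0,1) is X = 0.121.

X = 0.121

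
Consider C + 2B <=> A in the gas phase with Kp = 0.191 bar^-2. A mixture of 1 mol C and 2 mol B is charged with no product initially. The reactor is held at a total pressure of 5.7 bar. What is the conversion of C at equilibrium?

Let X = conversion of C (basis 1 mol C); extent of reaction ξ = X.
Moles: n_C = 1 − X; n_B = 2 − 2X; n_A = X.
Total moles n_T = 3 − 2X.
y_i = n_i/n_T, p_i = y_i·P. Kp = p_A / (p_C p_B^2).
This yields a degree-3 equation in X; solving on (0,1), X = 0.570.

X = 0.570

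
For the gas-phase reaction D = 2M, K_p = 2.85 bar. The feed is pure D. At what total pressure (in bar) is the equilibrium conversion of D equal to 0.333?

P = 5.71 bar

Let X = conversion of D (basis 1 mol D); extent of reaction ξ = X.
Moles: n_D = 1 − X; n_M = 2X.
n_T = Σnᵢ = 1 + X.
K_p = p_M^2 / (p_D) with p_i = (n_i/n_T)·P.
At X = 0.333: the mole-fraction product g(X) = Π y_i^ν_i = 0.4989. Since K_p = g(X)·P^{1}, P = (K_p/g)^(1/1) = (2.85/0.4989)^(1/1) = 5.71 bar.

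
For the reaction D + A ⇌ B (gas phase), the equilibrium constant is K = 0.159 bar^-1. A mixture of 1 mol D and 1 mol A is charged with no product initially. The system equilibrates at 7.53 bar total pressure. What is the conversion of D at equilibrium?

X = 0.325

Let X = conversion of D (basis 1 mol D); extent of reaction ξ = X.
Mole table: n_D = 1 − X; n_A = 1 − X; n_B = X.
n_T = Σnᵢ = 2 − X.
Mole fractions y_i = n_i/n_T; K = p_B / (p_D p_A) with p_i = y_i·P.
Substituting and setting equal to 0.159 bar^-1 gives a polynomial in X; the root in (0,1) is X = 0.325.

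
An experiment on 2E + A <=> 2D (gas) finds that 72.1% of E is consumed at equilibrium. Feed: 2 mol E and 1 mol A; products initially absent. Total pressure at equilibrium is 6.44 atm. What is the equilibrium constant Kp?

Take 2 mol E as basis and let X be its fractional conversion, so ξ = X.
Mole table: n_E = 2 − 2X; n_A = 1 − X; n_D = 2X.
Total moles n_T = 3 − X.
At X = 0.721: n_E = 0.558, n_A = 0.279, n_D = 1.44, n_T = 2.28.
p_i = (n_i/n_T)·P. Kp = p_D^2 / (p_E^2 p_A) = 8.47 atm^-1.

Kp = 8.47 atm^-1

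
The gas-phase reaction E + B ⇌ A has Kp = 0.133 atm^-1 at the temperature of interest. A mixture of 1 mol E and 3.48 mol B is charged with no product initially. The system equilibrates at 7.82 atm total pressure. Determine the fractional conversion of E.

Basis: 1 mol E initially; let X = conversion of E. Extent ξ = X.
At extent ξ: n_E = 1 − X; n_B = 3.48 − X; n_A = X.
Total moles n_T = 4.48 − X.
With p_i = (n_i/n_T)P, Kp = p_A / (p_E p_B).
This yields a degree-2 equation in X; solving on (0,1), X = 0.439.

X = 0.439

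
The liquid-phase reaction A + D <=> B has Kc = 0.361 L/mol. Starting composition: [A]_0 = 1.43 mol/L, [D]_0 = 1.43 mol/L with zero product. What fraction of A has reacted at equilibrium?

X = 0.273

Let X = conversion of A; extent ξ = 1.43·X mol/L.
Concentrations: [A] = 1.43 − 1.43X; [D] = 1.43 − 1.43X; [B] = 1.43X.
Kc = [B] / ([A] [D]).
This equals 0.361 at X = 0.273 (the root in 0 < X < 1).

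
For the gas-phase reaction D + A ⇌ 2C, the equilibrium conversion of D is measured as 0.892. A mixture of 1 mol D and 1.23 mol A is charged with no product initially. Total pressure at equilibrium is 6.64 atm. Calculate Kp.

Kp = 87.2

Let X = conversion of D (basis 1 mol D); extent of reaction ξ = X.
Moles: n_D = 1 − X; n_A = 1.23 − X; n_C = 2X.
Since Δν = 0, n_T = 2.23 throughout.
At X = 0.892: n_D = 0.108, n_A = 0.338, n_C = 1.78, n_T = 2.23.
p_i = (n_i/n_T)·P. Kp = p_C^2 / (p_D p_A) = 87.2.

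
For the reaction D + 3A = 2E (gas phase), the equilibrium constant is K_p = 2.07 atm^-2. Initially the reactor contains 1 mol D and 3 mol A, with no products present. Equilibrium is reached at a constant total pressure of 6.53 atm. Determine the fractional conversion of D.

Basis: 1 mol D initially; let X = conversion of D. Extent ξ = X.
Species balance: n_D = 1 − X; n_A = 3 − 3X; n_E = 2X.
Total moles n_T = 4 − 2X.
y_i = n_i/n_T, p_i = y_i·P. K_p = p_E^2 / (p_D p_A^3).
Setting this equal to 2.07 atm^-2 and taking the physical root (0 < X < 1) gives X = 0.725.

X = 0.725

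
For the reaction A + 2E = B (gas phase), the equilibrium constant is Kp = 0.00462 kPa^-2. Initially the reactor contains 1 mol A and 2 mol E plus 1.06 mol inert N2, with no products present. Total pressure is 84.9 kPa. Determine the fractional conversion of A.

X = 0.666

Basis: 1 mol A initially; let X = conversion of A. Extent ξ = X.
Mole table: n_A = 1 − X; n_E = 2 − 2X; n_B = X; n_I = 1.06 (inert).
Total moles n_T = 4.06 − 2X.
y_i = n_i/n_T, p_i = y_i·P. Kp = p_B / (p_A p_E^2).
Setting this equal to 0.00462 kPa^-2 and taking the physical root (0 < X < 1) gives X = 0.666.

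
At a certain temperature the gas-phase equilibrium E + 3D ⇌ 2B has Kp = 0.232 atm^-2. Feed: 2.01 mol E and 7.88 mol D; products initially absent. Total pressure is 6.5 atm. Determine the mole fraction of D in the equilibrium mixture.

Let X = conversion of E (basis 2.01 mol E); extent of reaction ξ = 2.01X.
Species balance: n_E = 2.01 − 2.01X; n_D = 7.88 − 6.03X; n_B = 4.02X.
n_T = Σnᵢ = 9.89 − 4.02X.
With p_i = (n_i/n_T)P, Kp = p_B^2 / (p_E p_D^3).
Substituting and setting equal to 0.232 atm^-2 gives a polynomial in X; the root in (0,1) is X = 0.668.
Then n_D = 3.85, n_T = 7.21, so y_D = 0.535.

y_D = 0.535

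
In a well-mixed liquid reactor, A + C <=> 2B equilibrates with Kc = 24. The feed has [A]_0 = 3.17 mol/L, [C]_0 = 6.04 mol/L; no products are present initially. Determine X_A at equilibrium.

X = 0.876

Let X = conversion of A; extent ξ = 3.17·X mol/L.
Concentrations: [A] = 3.17 − 3.17X; [C] = 6.04 − 3.17X; [B] = 6.34X.
Kc = [B]^2 / ([A] [C]).
Setting equal to 24 and solving for X on (0,1) gives X = 0.876.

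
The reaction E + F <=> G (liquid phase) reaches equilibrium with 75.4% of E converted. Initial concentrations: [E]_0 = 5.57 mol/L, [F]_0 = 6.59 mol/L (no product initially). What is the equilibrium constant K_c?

Let X = conversion of E.
Concentrations: [E] = 5.57 − 5.57X; [F] = 6.59 − 5.57X; [G] = 5.57X.
At X = 0.754: [E] = 1.37, [F] = 2.39, [G] = 4.2.
K_c = [G] / ([E] [F]) = 1.28 L/mol.

K_c = 1.28 L/mol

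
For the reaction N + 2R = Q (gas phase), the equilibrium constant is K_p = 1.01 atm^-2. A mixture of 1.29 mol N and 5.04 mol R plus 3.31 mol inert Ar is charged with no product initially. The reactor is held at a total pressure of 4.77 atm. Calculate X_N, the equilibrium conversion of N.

Basis: 1.29 mol N initially; let X = conversion of N. Extent ξ = 1.29X.
Mole table: n_N = 1.29 − 1.29X; n_R = 5.04 − 2.58X; n_Q = 1.29X; n_I = 3.31 (inert).
Total moles n_T = 9.64 − 2.58X.
With p_i = (n_i/n_T)P, K_p = p_Q / (p_N p_R^2).
Setting this equal to 1.01 atm^-2 and taking the physical root (0 < X < 1) gives X = 0.783.

X = 0.783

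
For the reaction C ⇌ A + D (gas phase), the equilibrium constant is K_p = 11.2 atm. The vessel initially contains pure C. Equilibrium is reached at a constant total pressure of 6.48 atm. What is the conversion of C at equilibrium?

Take 1 mol C as basis and let X be its fractional conversion, so ξ = X.
Moles: n_C = 1 − X; n_A = X; n_D = X.
n_T = Σnᵢ = 1 + X.
With p_i = (n_i/n_T)P, K_p = p_A p_D / (p_C).
Equating to 11.2 atm and solving on 0 < X < 1: X = 0.796.

X = 0.796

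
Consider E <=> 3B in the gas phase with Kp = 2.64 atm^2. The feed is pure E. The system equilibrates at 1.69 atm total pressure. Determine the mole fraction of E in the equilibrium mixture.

y_E = 0.328

Take 1 mol E as basis and let X be its fractional conversion, so ξ = X.
Mole table: n_E = 1 − X; n_B = 3X.
Total moles n_T = 1 + 2X.
Mole fractions y_i = n_i/n_T; Kp = p_B^3 / (p_E) with p_i = y_i·P.
This yields a degree-3 equation in X; solving on (0,1), X = 0.406.
Then n_E = 0.594, n_T = 1.81, so y_E = 0.328.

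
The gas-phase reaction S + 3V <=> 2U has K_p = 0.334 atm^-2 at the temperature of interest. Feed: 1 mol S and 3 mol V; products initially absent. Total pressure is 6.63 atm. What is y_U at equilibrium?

y_U = 0.419

Take 1 mol S as basis and let X be its fractional conversion, so ξ = X.
Species balance: n_S = 1 − X; n_V = 3 − 3X; n_U = 2X.
n_T = Σnᵢ = 4 − 2X.
y_i = n_i/n_T, p_i = y_i·P. K_p = p_U^2 / (p_S p_V^3).
Setting this equal to 0.334 atm^-2 and taking the physical root (0 < X < 1) gives X = 0.591.
Then n_U = 1.18, n_T = 2.82, so y_U = 0.419.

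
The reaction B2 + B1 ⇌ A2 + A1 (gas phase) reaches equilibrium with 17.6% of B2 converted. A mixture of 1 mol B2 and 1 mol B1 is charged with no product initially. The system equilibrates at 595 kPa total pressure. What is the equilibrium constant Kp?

Take 1 mol B2 as basis and let X be its fractional conversion, so ξ = X.
Species balance: n_B2 = 1 − X; n_B1 = 1 − X; n_A2 = X; n_A1 = X.
Since Δν = 0, n_T = 2 throughout.
At X = 0.176: n_B2 = 0.824, n_B1 = 0.824, n_A2 = 0.176, n_A1 = 0.176, n_T = 2.
p_i = (n_i/n_T)·P. Kp = p_A2 p_A1 / (p_B2 p_B1) = 0.0456.

Kp = 0.0456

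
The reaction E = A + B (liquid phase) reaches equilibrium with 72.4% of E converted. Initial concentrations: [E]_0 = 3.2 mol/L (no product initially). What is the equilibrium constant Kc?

Kc = 6.08 mol/L

Let X = conversion of E.
Concentrations: [E] = 3.2 − 3.2X; [A] = 3.2X; [B] = 3.2X.
At X = 0.724: [E] = 0.883, [A] = 2.32, [B] = 2.32.
Kc = [A] [B] / ([E]) = 6.08 mol/L.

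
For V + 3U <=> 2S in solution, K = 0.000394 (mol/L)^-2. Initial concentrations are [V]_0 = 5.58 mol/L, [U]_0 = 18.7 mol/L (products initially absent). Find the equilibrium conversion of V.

X = 0.217

Let X = conversion of V; extent ξ = 5.58·X mol/L.
Concentrations: [V] = 5.58 − 5.58X; [U] = 18.7 − 16.7X; [S] = 11.2X.
K = [S]^2 / ([V] [U]^3).
This equals 0.000394 at X = 0.217 (the root in 0 < X < 1).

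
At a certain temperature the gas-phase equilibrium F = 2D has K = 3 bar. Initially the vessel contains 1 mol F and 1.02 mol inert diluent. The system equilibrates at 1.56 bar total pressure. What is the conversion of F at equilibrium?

Take 1 mol F as basis and let X be its fractional conversion, so ξ = X.
Mole table: n_F = 1 − X; n_D = 2X; n_I = 1.02 (inert).
Summing: n_T = 2.02 + X.
With p_i = (n_i/n_T)P, K = p_D^2 / (p_F).
Equating to 3 bar and solving on 0 < X < 1: X = 0.661.

X = 0.661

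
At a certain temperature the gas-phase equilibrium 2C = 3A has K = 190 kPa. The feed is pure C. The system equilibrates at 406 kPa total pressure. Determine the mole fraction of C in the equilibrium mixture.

y_C = 0.507

Basis: 1 mol C initially; let X = conversion of C. Extent ξ = 0.5X.
At extent ξ: n_C = 1 − X; n_A = 1.5X.
Summing: n_T = 1 + 0.5X.
With p_i = (n_i/n_T)P, K = p_A^3 / (p_C^2).
This yields a degree-3 equation in X; solving on (0,1), X = 0.394.
Then n_C = 0.606, n_T = 1.2, so y_C = 0.507.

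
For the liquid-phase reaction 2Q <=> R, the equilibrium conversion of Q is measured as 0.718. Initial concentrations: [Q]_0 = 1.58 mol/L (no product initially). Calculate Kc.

Kc = 2.86 L/mol

Let X = conversion of Q.
Concentrations: [Q] = 1.58 − 1.58X; [R] = 0.79X.
At X = 0.718: [Q] = 0.446, [R] = 0.567.
Kc = [R] / ([Q]^2) = 2.86 L/mol.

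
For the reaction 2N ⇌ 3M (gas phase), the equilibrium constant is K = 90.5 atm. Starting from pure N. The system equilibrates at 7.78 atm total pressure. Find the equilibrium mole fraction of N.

y_N = 0.207

Let X = conversion of N (basis 1 mol N); extent of reaction ξ = 0.5X.
Species balance: n_N = 1 − X; n_M = 1.5X.
Summing: n_T = 1 + 0.5X.
Mole fractions y_i = n_i/n_T; K = p_M^3 / (p_N^2) with p_i = y_i·P.
This yields a degree-3 equation in X; solving on (0,1), X = 0.719.
Then n_N = 0.281, n_T = 1.36, so y_N = 0.207.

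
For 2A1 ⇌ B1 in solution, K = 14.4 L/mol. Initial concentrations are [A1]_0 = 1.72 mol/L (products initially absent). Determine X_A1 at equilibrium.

X = 0.868

Let X = conversion of A1; extent ξ = 1.72X/2 mol/L.
Concentrations: [A1] = 1.72 − 1.72X; [B1] = 0.86X.
K = [B1] / ([A1]^2).
Setting equal to 14.4 and solving for X on (0,1) gives X = 0.868.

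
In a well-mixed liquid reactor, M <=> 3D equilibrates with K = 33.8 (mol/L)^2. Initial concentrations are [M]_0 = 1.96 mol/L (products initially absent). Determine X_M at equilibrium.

X = 0.534

Let X = conversion of M; extent ξ = 1.96·X mol/L.
Concentrations: [M] = 1.96 − 1.96X; [D] = 5.88X.
K = [D]^3 / ([M]).
Solving K = 33.8 for X ∈ (0,1): X = 0.534.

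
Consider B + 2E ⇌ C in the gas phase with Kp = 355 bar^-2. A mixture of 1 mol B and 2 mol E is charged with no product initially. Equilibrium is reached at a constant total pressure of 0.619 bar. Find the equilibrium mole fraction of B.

y_B = 0.108

Take 1 mol B as basis and let X be its fractional conversion, so ξ = X.
Mole table: n_B = 1 − X; n_E = 2 − 2X; n_C = X.
n_T = Σnᵢ = 3 − 2X.
y_i = n_i/n_T, p_i = y_i·P. Kp = p_C / (p_B p_E^2).
Setting this equal to 355 bar^-2 and taking the physical root (0 < X < 1) gives X = 0.863.
Then n_B = 0.137, n_T = 1.27, so y_B = 0.108.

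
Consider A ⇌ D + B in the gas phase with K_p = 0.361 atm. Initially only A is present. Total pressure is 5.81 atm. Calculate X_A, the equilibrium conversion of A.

Take 1 mol A as basis and let X be its fractional conversion, so ξ = X.
Mole table: n_A = 1 − X; n_D = X; n_B = X.
Total moles n_T = 1 + X.
Mole fractions y_i = n_i/n_T; K_p = p_D p_B / (p_A) with p_i = y_i·P.
Equating to 0.361 atm and solving on 0 < X < 1: X = 0.242.

X = 0.242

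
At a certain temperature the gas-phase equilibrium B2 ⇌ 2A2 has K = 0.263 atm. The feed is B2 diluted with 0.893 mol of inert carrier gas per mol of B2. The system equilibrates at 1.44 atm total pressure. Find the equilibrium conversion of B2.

Let X = conversion of B2 (basis 1 mol B2); extent of reaction ξ = X.
At extent ξ: n_B2 = 1 − X; n_A2 = 2X; n_I = 0.893 (inert).
Summing: n_T = 1.89 + X.
With p_i = (n_i/n_T)P, K = p_A2^2 / (p_B2).
Setting this equal to 0.263 atm and taking the physical root (0 < X < 1) gives X = 0.269.

X = 0.269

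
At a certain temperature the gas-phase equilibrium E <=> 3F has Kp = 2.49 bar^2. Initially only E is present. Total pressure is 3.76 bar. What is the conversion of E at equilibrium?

Let X = conversion of E (basis 1 mol E); extent of reaction ξ = X.
Mole table: n_E = 1 − X; n_F = 3X.
Summing: n_T = 1 + 2X.
Mole fractions y_i = n_i/n_T; Kp = p_F^3 / (p_E) with p_i = y_i·P.
This yields a degree-3 equation in X; solving on (0,1), X = 0.219.

X = 0.219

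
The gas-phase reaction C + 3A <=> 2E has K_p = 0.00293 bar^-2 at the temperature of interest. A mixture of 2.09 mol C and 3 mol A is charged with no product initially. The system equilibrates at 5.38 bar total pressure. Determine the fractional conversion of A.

Basis: 3 mol A initially; let X = conversion of A. Extent ξ = X.
At extent ξ: n_C = 2.09 − X; n_A = 3 − 3X; n_E = 2X.
Summing: n_T = 5.09 − 2X.
y_i = n_i/n_T, p_i = y_i·P. K_p = p_E^2 / (p_C p_A^3).
This yields a degree-4 equation in X; solving on (0,1), X = 0.168.

X = 0.168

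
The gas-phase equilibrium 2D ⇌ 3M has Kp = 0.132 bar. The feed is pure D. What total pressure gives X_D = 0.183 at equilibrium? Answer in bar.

P = 4.65 bar

Take 1 mol D as basis and let X be its fractional conversion, so ξ = 0.5X.
At extent ξ: n_D = 1 − X; n_M = 1.5X.
n_T = Σnᵢ = 1 + 0.5X.
Kp = p_M^3 / (p_D^2) with p_i = (n_i/n_T)·P.
At X = 0.183: the mole-fraction product g(X) = Π y_i^ν_i = 0.02839. Since Kp = g(X)·P^{1}, P = (Kp/g)^(1/1) = (0.132/0.02839)^(1/1) = 4.65 bar.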